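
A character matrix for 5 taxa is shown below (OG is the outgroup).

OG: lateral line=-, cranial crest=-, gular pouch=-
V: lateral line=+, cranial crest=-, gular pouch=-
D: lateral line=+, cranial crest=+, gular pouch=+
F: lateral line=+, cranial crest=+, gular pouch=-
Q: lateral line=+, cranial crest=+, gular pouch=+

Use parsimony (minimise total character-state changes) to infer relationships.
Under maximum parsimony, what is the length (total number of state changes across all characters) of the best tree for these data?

The outgroup has state '-' for every character, so '+' is the derived state throughout.
lateral line (derived state '+') is shared by all ingroup taxa — unites the whole ingroup.
cranial crest: derived state '+' in D, F, and Q only — synapomorphy for {D, F, Q}.
gular pouch (derived state '+') is shared by D and Q — a synapomorphy uniting that clade.
Most parsimonious ingroup topology: (V,((D,Q),F)).
Changes per character on this tree: lateral line: 1; cranial crest: 1; gular pouch: 1.
Total = 3.

3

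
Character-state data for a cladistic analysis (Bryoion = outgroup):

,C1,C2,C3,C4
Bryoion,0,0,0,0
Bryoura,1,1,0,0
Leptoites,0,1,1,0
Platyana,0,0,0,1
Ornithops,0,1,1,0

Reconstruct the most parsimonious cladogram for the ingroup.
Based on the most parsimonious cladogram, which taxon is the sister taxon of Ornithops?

The outgroup has state '0' for every character, so '1' is the derived state throughout.
C1 (derived state '1') is unique to Bryoura (autapomorphy; uninformative for grouping).
C2: derived state '1' in Bryoura, Leptoites, and Ornithops only — synapomorphy for {Bryoura, Leptoites, Ornithops}.
Only Leptoites and Ornithops show the derived state '1' for C3, supporting them as a clade.
C4 (derived state '1') is unique to Platyana (autapomorphy; uninformative for grouping).
Most parsimonious ingroup topology: ((Bryoura,(Leptoites,Ornithops)),Platyana).
Ornithops and Leptoites form a cherry on this tree, so they are sister taxa.

Leptoites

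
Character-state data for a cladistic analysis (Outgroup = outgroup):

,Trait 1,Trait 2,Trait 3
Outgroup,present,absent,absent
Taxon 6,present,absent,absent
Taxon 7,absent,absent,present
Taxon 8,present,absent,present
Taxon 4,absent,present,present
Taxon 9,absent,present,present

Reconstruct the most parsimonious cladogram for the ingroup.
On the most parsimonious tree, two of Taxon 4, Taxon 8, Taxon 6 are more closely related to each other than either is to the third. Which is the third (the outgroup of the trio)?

Taxon 6

Character polarity is set by the outgroup: the derived state is whichever differs from the outgroup's state, so for Trait 1 the derived state is 'absent', and for the remaining characters it is 'present'.
Trait 1: derived state 'absent' in Taxon 4, Taxon 7, and Taxon 9 only — synapomorphy for {Taxon 4, Taxon 7, Taxon 9}.
Trait 2 (derived state 'present') is shared by Taxon 4 and Taxon 9 — a synapomorphy uniting that clade.
Trait 3 (derived state 'present') is shared by Taxon 4, Taxon 7, Taxon 8, and Taxon 9 — a synapomorphy uniting that clade.
Most parsimonious ingroup topology: (Taxon 6,((Taxon 7,(Taxon 4,Taxon 9)),Taxon 8)).
Taxon 4 and Taxon 8 share a more recent common ancestor with each other than either does with Taxon 6, so Taxon 6 is the least closely related of the three.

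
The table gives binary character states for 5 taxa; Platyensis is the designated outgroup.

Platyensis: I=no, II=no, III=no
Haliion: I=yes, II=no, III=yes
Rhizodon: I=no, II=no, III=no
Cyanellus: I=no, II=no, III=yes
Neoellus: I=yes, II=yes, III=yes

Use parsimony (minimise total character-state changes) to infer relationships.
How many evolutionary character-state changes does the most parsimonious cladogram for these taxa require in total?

3

The outgroup has state 'no' for every character, so 'yes' is the derived state throughout.
I (derived state 'yes') is shared by Haliion and Neoellus — a synapomorphy uniting that clade.
II: derived state 'yes' in Neoellus only — an autapomorphy, so it tells us nothing about relationships among taxa.
III: derived state 'yes' in Cyanellus, Haliion, and Neoellus only — synapomorphy for {Cyanellus, Haliion, Neoellus}.
Most parsimonious ingroup topology: (((Haliion,Neoellus),Cyanellus),Rhizodon).
Changes per character on this tree: I: 1; II: 1; III: 1.
Total = 3.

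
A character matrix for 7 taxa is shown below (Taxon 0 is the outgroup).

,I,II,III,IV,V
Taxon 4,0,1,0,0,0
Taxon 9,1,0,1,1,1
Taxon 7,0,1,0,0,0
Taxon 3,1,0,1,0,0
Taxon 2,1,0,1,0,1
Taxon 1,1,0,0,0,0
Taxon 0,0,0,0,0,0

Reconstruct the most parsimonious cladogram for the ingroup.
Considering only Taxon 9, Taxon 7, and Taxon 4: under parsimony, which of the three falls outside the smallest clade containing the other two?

Taxon 9

The outgroup has state '0' for every character, so '1' is the derived state throughout.
I: derived state '1' in Taxon 1, Taxon 2, Taxon 3, and Taxon 9 only — synapomorphy for {Taxon 1, Taxon 2, Taxon 3, Taxon 9}.
II: derived state '1' in Taxon 4 and Taxon 7 only — synapomorphy for {Taxon 4, Taxon 7}.
III: derived state '1' in Taxon 2, Taxon 3, and Taxon 9 only — synapomorphy for {Taxon 2, Taxon 3, Taxon 9}.
IV: derived state '1' in Taxon 9 only — an autapomorphy, so it tells us nothing about relationships among taxa.
V (derived state '1') is shared by Taxon 2 and Taxon 9 — a synapomorphy uniting that clade.
Most parsimonious ingroup topology: (((Taxon 3,(Taxon 2,Taxon 9)),Taxon 1),(Taxon 4,Taxon 7)).
Taxon 4 and Taxon 7 share a more recent common ancestor with each other than either does with Taxon 9, so Taxon 9 is the least closely related of the three.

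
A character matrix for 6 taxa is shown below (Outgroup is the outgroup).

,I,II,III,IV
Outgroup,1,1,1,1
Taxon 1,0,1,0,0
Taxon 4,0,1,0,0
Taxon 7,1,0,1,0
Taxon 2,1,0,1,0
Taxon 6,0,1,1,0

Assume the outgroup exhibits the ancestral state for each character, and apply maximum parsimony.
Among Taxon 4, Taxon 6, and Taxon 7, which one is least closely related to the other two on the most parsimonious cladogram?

The outgroup has state '1' for every character, so '0' is the derived state throughout.
I (derived state '0') is shared by Taxon 1, Taxon 4, and Taxon 6 — a synapomorphy uniting that clade.
Only Taxon 2 and Taxon 7 show the derived state '0' for II, supporting them as a clade.
III (derived state '0') is shared by Taxon 1 and Taxon 4 — a synapomorphy uniting that clade.
IV (derived state '0') is shared by all ingroup taxa — unites the whole ingroup.
Most parsimonious ingroup topology: (((Taxon 1,Taxon 4),Taxon 6),(Taxon 7,Taxon 2)).
Taxon 4 and Taxon 6 share a more recent common ancestor with each other than either does with Taxon 7, so Taxon 7 is the least closely related of the three.

Taxon 7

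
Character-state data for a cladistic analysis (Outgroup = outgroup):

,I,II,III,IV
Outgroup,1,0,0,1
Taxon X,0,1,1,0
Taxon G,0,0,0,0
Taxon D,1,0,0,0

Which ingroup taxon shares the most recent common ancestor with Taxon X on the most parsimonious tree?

Taxon G

Character polarity is set by the outgroup: the derived state is whichever differs from the outgroup's state, so for I, IV the derived state is '0', and for the remaining characters it is '1'.
I: derived state '0' in Taxon G and Taxon X only — synapomorphy for {Taxon G, Taxon X}.
II: derived state '1' in Taxon X only — an autapomorphy, so it tells us nothing about relationships among taxa.
III: derived state '1' in Taxon X only — an autapomorphy, so it tells us nothing about relationships among taxa.
IV (derived state '0') is shared by all ingroup taxa — unites the whole ingroup.
Most parsimonious ingroup topology: ((Taxon X,Taxon G),Taxon D).
Taxon X and Taxon G form a cherry on this tree, so they are sister taxa.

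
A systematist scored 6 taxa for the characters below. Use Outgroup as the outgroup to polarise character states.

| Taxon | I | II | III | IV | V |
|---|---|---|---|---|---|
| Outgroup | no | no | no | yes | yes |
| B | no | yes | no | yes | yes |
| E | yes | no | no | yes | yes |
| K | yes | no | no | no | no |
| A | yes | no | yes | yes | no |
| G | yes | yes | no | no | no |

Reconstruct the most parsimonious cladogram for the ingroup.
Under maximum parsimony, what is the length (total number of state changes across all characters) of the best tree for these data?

Character polarity is set by the outgroup: the derived state is whichever differs from the outgroup's state, so for IV, V the derived state is 'no', and for the remaining characters it is 'yes'.
Only A, E, G, and K show the derived state 'yes' for I, supporting them as a clade.
II (state 'yes') occurs in B and G but conflicts with the nesting implied by the other characters — most parsimoniously interpreted as homoplasy.
III (derived state 'yes') is unique to A (autapomorphy; uninformative for grouping).
IV (derived state 'no') is shared by G and K — a synapomorphy uniting that clade.
V (derived state 'no') is shared by A, G, and K — a synapomorphy uniting that clade.
Most parsimonious ingroup topology: (B,(E,((K,G),A))).
Changes per character on this tree: I: 1; II: 2; III: 1; IV: 1; V: 1.
Total = 6.

6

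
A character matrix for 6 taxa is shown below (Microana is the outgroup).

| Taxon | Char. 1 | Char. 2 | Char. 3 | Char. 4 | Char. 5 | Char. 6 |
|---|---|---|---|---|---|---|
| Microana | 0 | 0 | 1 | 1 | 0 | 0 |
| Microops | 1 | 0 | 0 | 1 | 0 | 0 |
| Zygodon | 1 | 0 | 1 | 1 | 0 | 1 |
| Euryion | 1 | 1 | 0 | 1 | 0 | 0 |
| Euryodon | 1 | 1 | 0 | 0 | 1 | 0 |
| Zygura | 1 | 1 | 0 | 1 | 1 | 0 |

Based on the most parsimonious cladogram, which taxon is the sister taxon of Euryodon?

Zygura

Character polarity is set by the outgroup: the derived state is whichever differs from the outgroup's state, so for Char. 3, Char. 4 the derived state is '0', and for the remaining characters it is '1'.
All ingroup taxa share the derived state '1' for Char. 1; it defines the ingroup but does not resolve relationships within it.
Only Euryion, Euryodon, and Zygura show the derived state '1' for Char. 2, supporting them as a clade.
Only Euryion, Euryodon, Microops, and Zygura show the derived state '0' for Char. 3, supporting them as a clade.
Char. 4: derived state '0' in Euryodon only — an autapomorphy, so it tells us nothing about relationships among taxa.
Only Euryodon and Zygura show the derived state '1' for Char. 5, supporting them as a clade.
Char. 6 (derived state '1') is unique to Zygodon (autapomorphy; uninformative for grouping).
Most parsimonious ingroup topology: ((Microops,(Euryion,(Euryodon,Zygura))),Zygodon).
Euryodon and Zygura form a cherry on this tree, so they are sister taxa.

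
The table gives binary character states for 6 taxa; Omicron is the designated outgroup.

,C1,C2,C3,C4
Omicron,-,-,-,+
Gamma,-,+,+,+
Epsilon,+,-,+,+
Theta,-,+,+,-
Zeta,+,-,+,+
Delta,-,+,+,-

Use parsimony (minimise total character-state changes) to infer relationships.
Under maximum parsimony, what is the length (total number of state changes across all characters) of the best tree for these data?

4

Character polarity is set by the outgroup: the derived state is whichever differs from the outgroup's state, so for C4 the derived state is '-', and for the remaining characters it is '+'.
C1: derived state '+' in Epsilon and Zeta only — synapomorphy for {Epsilon, Zeta}.
C2: derived state '+' in Delta, Gamma, and Theta only — synapomorphy for {Delta, Gamma, Theta}.
All ingroup taxa share the derived state '+' for C3; it defines the ingroup but does not resolve relationships within it.
Only Delta and Theta show the derived state '-' for C4, supporting them as a clade.
Most parsimonious ingroup topology: ((Gamma,(Theta,Delta)),(Epsilon,Zeta)).
Changes per character on this tree: C1: 1; C2: 1; C3: 1; C4: 1.
Total = 4.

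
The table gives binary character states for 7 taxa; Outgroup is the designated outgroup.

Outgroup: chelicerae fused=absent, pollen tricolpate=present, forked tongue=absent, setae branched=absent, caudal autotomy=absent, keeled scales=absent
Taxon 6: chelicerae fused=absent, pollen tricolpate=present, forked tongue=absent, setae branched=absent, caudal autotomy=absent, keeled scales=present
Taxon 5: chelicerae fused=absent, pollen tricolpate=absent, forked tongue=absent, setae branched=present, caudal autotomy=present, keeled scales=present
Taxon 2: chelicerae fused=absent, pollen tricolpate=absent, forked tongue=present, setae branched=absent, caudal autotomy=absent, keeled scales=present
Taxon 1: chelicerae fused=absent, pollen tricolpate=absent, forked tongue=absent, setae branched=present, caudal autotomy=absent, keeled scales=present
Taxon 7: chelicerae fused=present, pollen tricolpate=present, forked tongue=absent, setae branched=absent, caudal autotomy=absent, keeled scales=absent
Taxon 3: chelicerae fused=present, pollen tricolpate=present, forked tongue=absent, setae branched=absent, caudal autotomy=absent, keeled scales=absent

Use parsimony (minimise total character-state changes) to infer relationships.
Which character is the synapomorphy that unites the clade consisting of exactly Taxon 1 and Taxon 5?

Character polarity is set by the outgroup: the derived state is whichever differs from the outgroup's state, so for pollen tricolpate the derived state is 'absent', and for the remaining characters it is 'present'.
chelicerae fused: derived state 'present' in Taxon 3 and Taxon 7 only — synapomorphy for {Taxon 3, Taxon 7}.
Only Taxon 1, Taxon 2, and Taxon 5 show the derived state 'absent' for pollen tricolpate, supporting them as a clade.
forked tongue: derived state 'present' in Taxon 2 only — an autapomorphy, so it tells us nothing about relationships among taxa.
setae branched: derived state 'present' in Taxon 1 and Taxon 5 only — synapomorphy for {Taxon 1, Taxon 5}.
caudal autotomy: derived state 'present' in Taxon 5 only — an autapomorphy, so it tells us nothing about relationships among taxa.
keeled scales: derived state 'present' in Taxon 1, Taxon 2, Taxon 5, and Taxon 6 only — synapomorphy for {Taxon 1, Taxon 2, Taxon 5, Taxon 6}.
Most parsimonious ingroup topology: ((Taxon 6,((Taxon 5,Taxon 1),Taxon 2)),(Taxon 7,Taxon 3)).
The clade {Taxon 1, Taxon 5} is supported by setae branched: its derived state 'present' occurs in exactly those taxa and in no other taxon (including the outgroup).

setae branched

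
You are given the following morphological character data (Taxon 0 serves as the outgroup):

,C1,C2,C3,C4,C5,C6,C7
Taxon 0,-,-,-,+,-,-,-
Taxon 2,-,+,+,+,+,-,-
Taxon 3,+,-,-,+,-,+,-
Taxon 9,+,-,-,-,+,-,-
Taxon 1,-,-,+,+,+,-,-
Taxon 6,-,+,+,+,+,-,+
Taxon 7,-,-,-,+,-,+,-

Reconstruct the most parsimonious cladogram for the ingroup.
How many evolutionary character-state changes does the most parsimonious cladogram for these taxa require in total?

8

Character polarity is set by the outgroup: the derived state is whichever differs from the outgroup's state, so for C4 the derived state is '-', and for the remaining characters it is '+'.
C1 groups Taxon 3 and Taxon 9, which is incompatible with the clades supported by the remaining characters; treating it as convergent (homoplasy) costs fewer steps than any alternative tree.
C2: derived state '+' in Taxon 2 and Taxon 6 only — synapomorphy for {Taxon 2, Taxon 6}.
C3: derived state '+' in Taxon 1, Taxon 2, and Taxon 6 only — synapomorphy for {Taxon 1, Taxon 2, Taxon 6}.
C4 (derived state '-') is unique to Taxon 9 (autapomorphy; uninformative for grouping).
Only Taxon 1, Taxon 2, Taxon 6, and Taxon 9 show the derived state '+' for C5, supporting them as a clade.
C6 (derived state '+') is shared by Taxon 3 and Taxon 7 — a synapomorphy uniting that clade.
C7: derived state '+' in Taxon 6 only — an autapomorphy, so it tells us nothing about relationships among taxa.
Most parsimonious ingroup topology: ((((Taxon 2,Taxon 6),Taxon 1),Taxon 9),(Taxon 3,Taxon 7)).
Changes per character on this tree: C1: 2; C2: 1; C3: 1; C4: 1; C5: 1; C6: 1; C7: 1.
Total = 8.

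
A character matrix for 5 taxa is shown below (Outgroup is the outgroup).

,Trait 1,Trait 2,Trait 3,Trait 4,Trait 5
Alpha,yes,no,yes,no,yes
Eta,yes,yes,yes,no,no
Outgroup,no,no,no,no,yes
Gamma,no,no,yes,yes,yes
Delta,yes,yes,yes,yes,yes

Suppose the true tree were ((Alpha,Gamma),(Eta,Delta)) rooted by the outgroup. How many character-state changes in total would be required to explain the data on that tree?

Map each character onto ((Alpha,Gamma),(Eta,Delta)) (rooted by Outgroup) and count the minimum state changes it requires (Fitch parsimony):
Trait 1: 2; Trait 2: 1; Trait 3: 1; Trait 4: 2; Trait 5: 1.
Total tree length = 7.

7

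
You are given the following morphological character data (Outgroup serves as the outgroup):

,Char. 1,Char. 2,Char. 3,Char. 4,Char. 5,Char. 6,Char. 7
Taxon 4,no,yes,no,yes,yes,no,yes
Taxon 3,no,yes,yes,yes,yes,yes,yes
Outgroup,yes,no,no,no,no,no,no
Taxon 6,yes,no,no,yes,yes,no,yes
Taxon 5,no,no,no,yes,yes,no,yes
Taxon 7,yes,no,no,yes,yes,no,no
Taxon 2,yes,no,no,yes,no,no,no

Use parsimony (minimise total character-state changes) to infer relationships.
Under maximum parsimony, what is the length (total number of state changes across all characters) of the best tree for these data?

Character polarity is set by the outgroup: the derived state is whichever differs from the outgroup's state, so for Char. 1 the derived state is 'no', and for the remaining characters it is 'yes'.
Only Taxon 3, Taxon 4, and Taxon 5 show the derived state 'no' for Char. 1, supporting them as a clade.
Char. 2 (derived state 'yes') is shared by Taxon 3 and Taxon 4 — a synapomorphy uniting that clade.
Char. 3 (derived state 'yes') is unique to Taxon 3 (autapomorphy; uninformative for grouping).
Char. 4 (derived state 'yes') is shared by all ingroup taxa — unites the whole ingroup.
Char. 5: derived state 'yes' in Taxon 3, Taxon 4, Taxon 5, Taxon 6, and Taxon 7 only — synapomorphy for {Taxon 3, Taxon 4, Taxon 5, Taxon 6, Taxon 7}.
Char. 6: derived state 'yes' in Taxon 3 only — an autapomorphy, so it tells us nothing about relationships among taxa.
Char. 7: derived state 'yes' in Taxon 3, Taxon 4, Taxon 5, and Taxon 6 only — synapomorphy for {Taxon 3, Taxon 4, Taxon 5, Taxon 6}.
Most parsimonious ingroup topology: (((Taxon 6,(Taxon 5,(Taxon 3,Taxon 4))),Taxon 7),Taxon 2).
Changes per character on this tree: Char. 1: 1; Char. 2: 1; Char. 3: 1; Char. 4: 1; Char. 5: 1; Char. 6: 1; Char. 7: 1.
Total = 7.

7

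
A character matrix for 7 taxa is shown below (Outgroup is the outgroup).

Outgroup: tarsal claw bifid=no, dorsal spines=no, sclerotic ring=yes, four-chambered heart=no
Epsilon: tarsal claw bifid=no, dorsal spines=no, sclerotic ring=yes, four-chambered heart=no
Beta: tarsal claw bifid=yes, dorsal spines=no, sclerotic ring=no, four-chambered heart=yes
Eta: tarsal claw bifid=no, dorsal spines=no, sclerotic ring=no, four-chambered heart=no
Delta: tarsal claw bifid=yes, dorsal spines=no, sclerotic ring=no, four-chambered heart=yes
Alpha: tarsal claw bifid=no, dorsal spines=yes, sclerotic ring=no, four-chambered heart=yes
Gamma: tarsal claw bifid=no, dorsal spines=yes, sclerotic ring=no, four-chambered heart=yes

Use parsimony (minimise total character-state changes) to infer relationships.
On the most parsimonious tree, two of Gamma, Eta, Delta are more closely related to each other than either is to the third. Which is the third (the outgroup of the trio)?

Character polarity is set by the outgroup: the derived state is whichever differs from the outgroup's state, so for sclerotic ring the derived state is 'no', and for the remaining characters it is 'yes'.
tarsal claw bifid: derived state 'yes' in Beta and Delta only — synapomorphy for {Beta, Delta}.
dorsal spines (derived state 'yes') is shared by Alpha and Gamma — a synapomorphy uniting that clade.
sclerotic ring: derived state 'no' in Alpha, Beta, Delta, Eta, and Gamma only — synapomorphy for {Alpha, Beta, Delta, Eta, Gamma}.
four-chambered heart: derived state 'yes' in Alpha, Beta, Delta, and Gamma only — synapomorphy for {Alpha, Beta, Delta, Gamma}.
Most parsimonious ingroup topology: (Epsilon,(((Beta,Delta),(Alpha,Gamma)),Eta)).
Delta and Gamma share a more recent common ancestor with each other than either does with Eta, so Eta is the least closely related of the three.

Eta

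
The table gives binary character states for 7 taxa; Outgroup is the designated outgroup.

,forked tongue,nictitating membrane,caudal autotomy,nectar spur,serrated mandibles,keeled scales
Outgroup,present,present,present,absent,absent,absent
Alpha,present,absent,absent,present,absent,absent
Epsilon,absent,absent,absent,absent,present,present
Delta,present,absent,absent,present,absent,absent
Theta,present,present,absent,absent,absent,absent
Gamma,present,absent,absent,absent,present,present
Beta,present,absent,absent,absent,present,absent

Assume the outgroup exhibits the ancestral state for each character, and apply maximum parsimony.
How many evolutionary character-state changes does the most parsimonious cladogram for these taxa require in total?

Character polarity is set by the outgroup: the derived state is whichever differs from the outgroup's state, so for forked tongue, nictitating membrane, caudal autotomy the derived state is 'absent', and for the remaining characters it is 'present'.
forked tongue: derived state 'absent' in Epsilon only — an autapomorphy, so it tells us nothing about relationships among taxa.
nictitating membrane: derived state 'absent' in Alpha, Beta, Delta, Epsilon, and Gamma only — synapomorphy for {Alpha, Beta, Delta, Epsilon, Gamma}.
All ingroup taxa share the derived state 'absent' for caudal autotomy; it defines the ingroup but does not resolve relationships within it.
nectar spur (derived state 'present') is shared by Alpha and Delta — a synapomorphy uniting that clade.
Only Beta, Epsilon, and Gamma show the derived state 'present' for serrated mandibles, supporting them as a clade.
keeled scales (derived state 'present') is shared by Epsilon and Gamma — a synapomorphy uniting that clade.
Most parsimonious ingroup topology: (((Alpha,Delta),((Epsilon,Gamma),Beta)),Theta).
Changes per character on this tree: forked tongue: 1; nictitating membrane: 1; caudal autotomy: 1; nectar spur: 1; serrated mandibles: 1; keeled scales: 1.
Total = 6.

6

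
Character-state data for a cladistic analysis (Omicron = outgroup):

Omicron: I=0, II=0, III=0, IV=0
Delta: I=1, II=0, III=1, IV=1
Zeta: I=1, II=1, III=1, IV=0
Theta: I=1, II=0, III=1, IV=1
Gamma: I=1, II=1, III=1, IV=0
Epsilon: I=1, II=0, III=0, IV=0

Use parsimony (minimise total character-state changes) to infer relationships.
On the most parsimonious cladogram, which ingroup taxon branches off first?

Epsilon

The outgroup has state '0' for every character, so '1' is the derived state throughout.
All ingroup taxa share the derived state '1' for I; it defines the ingroup but does not resolve relationships within it.
Only Gamma and Zeta show the derived state '1' for II, supporting them as a clade.
III (derived state '1') is shared by Delta, Gamma, Theta, and Zeta — a synapomorphy uniting that clade.
IV (derived state '1') is shared by Delta and Theta — a synapomorphy uniting that clade.
Most parsimonious ingroup topology: (((Delta,Theta),(Zeta,Gamma)),Epsilon).
Epsilon is sister to the clade containing all other ingroup taxa, so it is the earliest-diverging (most basal) ingroup lineage.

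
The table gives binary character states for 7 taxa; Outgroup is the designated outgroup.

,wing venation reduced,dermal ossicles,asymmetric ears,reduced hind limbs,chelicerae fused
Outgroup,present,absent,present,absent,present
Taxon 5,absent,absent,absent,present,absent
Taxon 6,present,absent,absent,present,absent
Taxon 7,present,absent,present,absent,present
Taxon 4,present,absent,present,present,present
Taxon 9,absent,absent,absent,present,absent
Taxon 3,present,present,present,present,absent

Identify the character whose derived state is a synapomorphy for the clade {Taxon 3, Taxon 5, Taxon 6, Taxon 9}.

Character polarity is set by the outgroup: the derived state is whichever differs from the outgroup's state, so for wing venation reduced, asymmetric ears, chelicerae fused the derived state is 'absent', and for the remaining characters it is 'present'.
wing venation reduced: derived state 'absent' in Taxon 5 and Taxon 9 only — synapomorphy for {Taxon 5, Taxon 9}.
dermal ossicles: derived state 'present' in Taxon 3 only — an autapomorphy, so it tells us nothing about relationships among taxa.
asymmetric ears (derived state 'absent') is shared by Taxon 5, Taxon 6, and Taxon 9 — a synapomorphy uniting that clade.
Only Taxon 3, Taxon 4, Taxon 5, Taxon 6, and Taxon 9 show the derived state 'present' for reduced hind limbs, supporting them as a clade.
chelicerae fused (derived state 'absent') is shared by Taxon 3, Taxon 5, Taxon 6, and Taxon 9 — a synapomorphy uniting that clade.
Most parsimonious ingroup topology: (((((Taxon 5,Taxon 9),Taxon 6),Taxon 3),Taxon 4),Taxon 7).
The clade {Taxon 3, Taxon 5, Taxon 6, Taxon 9} is supported by chelicerae fused: its derived state 'absent' occurs in exactly those taxa and in no other taxon (including the outgroup).

chelicerae fused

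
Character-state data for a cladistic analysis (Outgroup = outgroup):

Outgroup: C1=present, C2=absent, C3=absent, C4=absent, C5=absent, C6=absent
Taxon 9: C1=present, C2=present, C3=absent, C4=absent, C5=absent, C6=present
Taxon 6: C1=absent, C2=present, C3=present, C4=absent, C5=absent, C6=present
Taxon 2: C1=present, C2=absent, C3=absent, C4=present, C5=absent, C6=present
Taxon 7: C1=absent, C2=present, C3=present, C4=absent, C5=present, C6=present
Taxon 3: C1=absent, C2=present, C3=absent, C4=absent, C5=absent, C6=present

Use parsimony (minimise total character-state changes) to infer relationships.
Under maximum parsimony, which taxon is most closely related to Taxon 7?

Taxon 6

Character polarity is set by the outgroup: the derived state is whichever differs from the outgroup's state, so for C1 the derived state is 'absent', and for the remaining characters it is 'present'.
C1: derived state 'absent' in Taxon 3, Taxon 6, and Taxon 7 only — synapomorphy for {Taxon 3, Taxon 6, Taxon 7}.
Only Taxon 3, Taxon 6, Taxon 7, and Taxon 9 show the derived state 'present' for C2, supporting them as a clade.
C3: derived state 'present' in Taxon 6 and Taxon 7 only — synapomorphy for {Taxon 6, Taxon 7}.
C4 (derived state 'present') is unique to Taxon 2 (autapomorphy; uninformative for grouping).
C5 (derived state 'present') is unique to Taxon 7 (autapomorphy; uninformative for grouping).
C6 (derived state 'present') is shared by all ingroup taxa — unites the whole ingroup.
Most parsimonious ingroup topology: ((Taxon 9,((Taxon 6,Taxon 7),Taxon 3)),Taxon 2).
Taxon 7 and Taxon 6 form a cherry on this tree, so they are sister taxa.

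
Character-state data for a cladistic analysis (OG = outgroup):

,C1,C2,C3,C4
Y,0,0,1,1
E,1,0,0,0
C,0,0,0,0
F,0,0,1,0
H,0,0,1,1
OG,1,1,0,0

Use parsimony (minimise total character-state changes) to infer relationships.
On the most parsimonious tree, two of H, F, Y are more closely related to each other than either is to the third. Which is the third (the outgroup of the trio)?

Character polarity is set by the outgroup: the derived state is whichever differs from the outgroup's state, so for C1, C2 the derived state is '0', and for the remaining characters it is '1'.
C1 (derived state '0') is shared by C, F, H, and Y — a synapomorphy uniting that clade.
C2 (derived state '0') is shared by all ingroup taxa — unites the whole ingroup.
C3 (derived state '1') is shared by F, H, and Y — a synapomorphy uniting that clade.
C4 (derived state '1') is shared by H and Y — a synapomorphy uniting that clade.
Most parsimonious ingroup topology: (((F,(Y,H)),C),E).
Y and H share a more recent common ancestor with each other than either does with F, so F is the least closely related of the three.

F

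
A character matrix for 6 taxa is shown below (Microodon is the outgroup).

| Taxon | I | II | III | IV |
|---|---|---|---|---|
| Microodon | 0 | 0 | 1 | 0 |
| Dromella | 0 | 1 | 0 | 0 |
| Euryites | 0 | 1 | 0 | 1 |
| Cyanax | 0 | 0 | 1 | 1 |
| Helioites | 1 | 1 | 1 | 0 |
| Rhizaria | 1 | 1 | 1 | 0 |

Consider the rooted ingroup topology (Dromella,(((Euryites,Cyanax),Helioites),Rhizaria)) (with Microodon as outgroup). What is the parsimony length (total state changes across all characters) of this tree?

Map each character onto (Dromella,(((Euryites,Cyanax),Helioites),Rhizaria)) (rooted by Microodon) and count the minimum state changes it requires (Fitch parsimony):
I: 2; II: 2; III: 2; IV: 1.
Total tree length = 7.

7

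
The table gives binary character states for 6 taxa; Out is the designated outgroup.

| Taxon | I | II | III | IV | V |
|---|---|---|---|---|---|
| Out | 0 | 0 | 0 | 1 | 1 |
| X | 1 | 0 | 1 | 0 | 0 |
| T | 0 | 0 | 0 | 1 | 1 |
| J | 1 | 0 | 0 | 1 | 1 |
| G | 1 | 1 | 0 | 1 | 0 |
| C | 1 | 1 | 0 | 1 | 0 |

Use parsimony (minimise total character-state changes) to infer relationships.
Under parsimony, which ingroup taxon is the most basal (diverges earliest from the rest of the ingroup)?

Character polarity is set by the outgroup: the derived state is whichever differs from the outgroup's state, so for IV, V the derived state is '0', and for the remaining characters it is '1'.
I: derived state '1' in C, G, J, and X only — synapomorphy for {C, G, J, X}.
II (derived state '1') is shared by C and G — a synapomorphy uniting that clade.
III: derived state '1' in X only — an autapomorphy, so it tells us nothing about relationships among taxa.
IV: derived state '0' in X only — an autapomorphy, so it tells us nothing about relationships among taxa.
Only C, G, and X show the derived state '0' for V, supporting them as a clade.
Most parsimonious ingroup topology: (((X,(G,C)),J),T).
T is sister to the clade containing all other ingroup taxa, so it is the earliest-diverging (most basal) ingroup lineage.

T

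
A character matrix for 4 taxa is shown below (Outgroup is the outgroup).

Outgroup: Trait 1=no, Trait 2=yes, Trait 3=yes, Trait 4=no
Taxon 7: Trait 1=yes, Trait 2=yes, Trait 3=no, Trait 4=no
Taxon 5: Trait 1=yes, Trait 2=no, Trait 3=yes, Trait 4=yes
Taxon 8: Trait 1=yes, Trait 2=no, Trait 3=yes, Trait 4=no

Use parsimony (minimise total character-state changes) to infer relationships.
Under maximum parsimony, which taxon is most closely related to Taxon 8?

Character polarity is set by the outgroup: the derived state is whichever differs from the outgroup's state, so for Trait 2, Trait 3 the derived state is 'no', and for the remaining characters it is 'yes'.
Trait 1 (derived state 'yes') is shared by all ingroup taxa — unites the whole ingroup.
Trait 2: derived state 'no' in Taxon 5 and Taxon 8 only — synapomorphy for {Taxon 5, Taxon 8}.
Trait 3 (derived state 'no') is unique to Taxon 7 (autapomorphy; uninformative for grouping).
Trait 4: derived state 'yes' in Taxon 5 only — an autapomorphy, so it tells us nothing about relationships among taxa.
Most parsimonious ingroup topology: (Taxon 7,(Taxon 5,Taxon 8)).
Taxon 8 and Taxon 5 form a cherry on this tree, so they are sister taxa.

Taxon 5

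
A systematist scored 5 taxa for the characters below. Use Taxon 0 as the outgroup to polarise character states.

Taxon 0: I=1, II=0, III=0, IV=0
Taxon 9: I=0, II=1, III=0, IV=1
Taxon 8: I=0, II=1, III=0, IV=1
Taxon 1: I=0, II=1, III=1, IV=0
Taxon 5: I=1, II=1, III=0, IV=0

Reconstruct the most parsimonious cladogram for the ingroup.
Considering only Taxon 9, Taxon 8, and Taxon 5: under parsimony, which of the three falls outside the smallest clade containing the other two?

Taxon 5

Character polarity is set by the outgroup: the derived state is whichever differs from the outgroup's state, so for I the derived state is '0', and for the remaining characters it is '1'.
Only Taxon 1, Taxon 8, and Taxon 9 show the derived state '0' for I, supporting them as a clade.
All ingroup taxa share the derived state '1' for II; it defines the ingroup but does not resolve relationships within it.
III (derived state '1') is unique to Taxon 1 (autapomorphy; uninformative for grouping).
IV: derived state '1' in Taxon 8 and Taxon 9 only — synapomorphy for {Taxon 8, Taxon 9}.
Most parsimonious ingroup topology: (((Taxon 9,Taxon 8),Taxon 1),Taxon 5).
Taxon 9 and Taxon 8 share a more recent common ancestor with each other than either does with Taxon 5, so Taxon 5 is the least closely related of the three.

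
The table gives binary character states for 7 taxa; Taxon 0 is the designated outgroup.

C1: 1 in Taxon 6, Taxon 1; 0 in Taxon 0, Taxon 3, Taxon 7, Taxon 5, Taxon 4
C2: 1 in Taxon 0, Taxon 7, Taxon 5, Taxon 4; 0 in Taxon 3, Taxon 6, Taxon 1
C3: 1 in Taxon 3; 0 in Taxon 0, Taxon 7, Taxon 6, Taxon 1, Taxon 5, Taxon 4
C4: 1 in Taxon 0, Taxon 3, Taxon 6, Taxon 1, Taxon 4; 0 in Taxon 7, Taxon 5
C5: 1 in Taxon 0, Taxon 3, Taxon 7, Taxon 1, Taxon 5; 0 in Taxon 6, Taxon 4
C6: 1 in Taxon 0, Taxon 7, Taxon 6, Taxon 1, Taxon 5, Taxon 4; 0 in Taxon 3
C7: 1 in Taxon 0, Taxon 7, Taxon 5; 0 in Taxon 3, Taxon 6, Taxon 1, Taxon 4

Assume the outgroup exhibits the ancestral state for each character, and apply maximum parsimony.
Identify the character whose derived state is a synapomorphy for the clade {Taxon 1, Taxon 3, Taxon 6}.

Character polarity is set by the outgroup: the derived state is whichever differs from the outgroup's state, so for C2, C4, C5, C6, C7 the derived state is '0', and for the remaining characters it is '1'.
C1: derived state '1' in Taxon 1 and Taxon 6 only — synapomorphy for {Taxon 1, Taxon 6}.
C2: derived state '0' in Taxon 1, Taxon 3, and Taxon 6 only — synapomorphy for {Taxon 1, Taxon 3, Taxon 6}.
C3: derived state '1' in Taxon 3 only — an autapomorphy, so it tells us nothing about relationships among taxa.
Only Taxon 5 and Taxon 7 show the derived state '0' for C4, supporting them as a clade.
C5 (state '0') occurs in Taxon 4 and Taxon 6 but conflicts with the nesting implied by the other characters — most parsimoniously interpreted as homoplasy.
C6: derived state '0' in Taxon 3 only — an autapomorphy, so it tells us nothing about relationships among taxa.
C7: derived state '0' in Taxon 1, Taxon 3, Taxon 4, and Taxon 6 only — synapomorphy for {Taxon 1, Taxon 3, Taxon 4, Taxon 6}.
Most parsimonious ingroup topology: (((Taxon 3,(Taxon 6,Taxon 1)),Taxon 4),(Taxon 7,Taxon 5)).
The clade {Taxon 1, Taxon 3, Taxon 6} is supported by C2: its derived state '0' occurs in exactly those taxa and in no other taxon (including the outgroup).

C2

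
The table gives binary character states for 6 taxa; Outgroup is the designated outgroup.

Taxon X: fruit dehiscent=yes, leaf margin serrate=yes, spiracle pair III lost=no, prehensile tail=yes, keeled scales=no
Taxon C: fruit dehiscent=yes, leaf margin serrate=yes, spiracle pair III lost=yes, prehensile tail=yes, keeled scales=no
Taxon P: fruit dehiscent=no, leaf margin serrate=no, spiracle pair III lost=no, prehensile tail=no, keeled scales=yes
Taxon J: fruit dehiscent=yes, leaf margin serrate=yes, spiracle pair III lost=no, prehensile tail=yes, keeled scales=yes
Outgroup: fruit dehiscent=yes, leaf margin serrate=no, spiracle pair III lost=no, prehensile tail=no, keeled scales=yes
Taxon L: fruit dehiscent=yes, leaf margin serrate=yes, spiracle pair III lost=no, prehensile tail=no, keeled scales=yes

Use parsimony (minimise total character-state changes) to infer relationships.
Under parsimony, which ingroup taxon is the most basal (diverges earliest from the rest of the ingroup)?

Character polarity is set by the outgroup: the derived state is whichever differs from the outgroup's state, so for fruit dehiscent, keeled scales the derived state is 'no', and for the remaining characters it is 'yes'.
fruit dehiscent: derived state 'no' in Taxon P only — an autapomorphy, so it tells us nothing about relationships among taxa.
leaf margin serrate (derived state 'yes') is shared by Taxon C, Taxon J, Taxon L, and Taxon X — a synapomorphy uniting that clade.
spiracle pair III lost (derived state 'yes') is unique to Taxon C (autapomorphy; uninformative for grouping).
Only Taxon C, Taxon J, and Taxon X show the derived state 'yes' for prehensile tail, supporting them as a clade.
keeled scales: derived state 'no' in Taxon C and Taxon X only — synapomorphy for {Taxon C, Taxon X}.
Most parsimonious ingroup topology: (((Taxon J,(Taxon C,Taxon X)),Taxon L),Taxon P).
Taxon P is sister to the clade containing all other ingroup taxa, so it is the earliest-diverging (most basal) ingroup lineage.

Taxon P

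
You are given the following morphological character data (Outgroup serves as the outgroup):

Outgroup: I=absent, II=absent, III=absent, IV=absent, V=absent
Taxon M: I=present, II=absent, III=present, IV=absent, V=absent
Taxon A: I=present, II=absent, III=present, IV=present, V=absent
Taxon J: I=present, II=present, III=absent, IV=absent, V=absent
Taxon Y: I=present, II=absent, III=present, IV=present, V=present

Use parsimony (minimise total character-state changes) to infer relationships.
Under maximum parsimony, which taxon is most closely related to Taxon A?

The outgroup has state 'absent' for every character, so 'present' is the derived state throughout.
All ingroup taxa share the derived state 'present' for I; it defines the ingroup but does not resolve relationships within it.
II: derived state 'present' in Taxon J only — an autapomorphy, so it tells us nothing about relationships among taxa.
III: derived state 'present' in Taxon A, Taxon M, and Taxon Y only — synapomorphy for {Taxon A, Taxon M, Taxon Y}.
IV (derived state 'present') is shared by Taxon A and Taxon Y — a synapomorphy uniting that clade.
V (derived state 'present') is unique to Taxon Y (autapomorphy; uninformative for grouping).
Most parsimonious ingroup topology: ((Taxon M,(Taxon A,Taxon Y)),Taxon J).
Taxon A and Taxon Y form a cherry on this tree, so they are sister taxa.

Taxon Y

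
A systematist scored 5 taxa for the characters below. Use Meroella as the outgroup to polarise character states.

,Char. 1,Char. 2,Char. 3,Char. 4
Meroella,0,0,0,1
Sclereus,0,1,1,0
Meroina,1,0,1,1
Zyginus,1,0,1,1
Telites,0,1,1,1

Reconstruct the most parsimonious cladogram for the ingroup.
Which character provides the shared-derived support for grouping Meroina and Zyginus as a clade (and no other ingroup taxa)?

Char. 1

Character polarity is set by the outgroup: the derived state is whichever differs from the outgroup's state, so for Char. 4 the derived state is '0', and for the remaining characters it is '1'.
Char. 1 (derived state '1') is shared by Meroina and Zyginus — a synapomorphy uniting that clade.
Only Sclereus and Telites show the derived state '1' for Char. 2, supporting them as a clade.
All ingroup taxa share the derived state '1' for Char. 3; it defines the ingroup but does not resolve relationships within it.
Char. 4 (derived state '0') is unique to Sclereus (autapomorphy; uninformative for grouping).
Most parsimonious ingroup topology: ((Sclereus,Telites),(Meroina,Zyginus)).
The clade {Meroina, Zyginus} is supported by Char. 1: its derived state '1' occurs in exactly those taxa and in no other taxon (including the outgroup).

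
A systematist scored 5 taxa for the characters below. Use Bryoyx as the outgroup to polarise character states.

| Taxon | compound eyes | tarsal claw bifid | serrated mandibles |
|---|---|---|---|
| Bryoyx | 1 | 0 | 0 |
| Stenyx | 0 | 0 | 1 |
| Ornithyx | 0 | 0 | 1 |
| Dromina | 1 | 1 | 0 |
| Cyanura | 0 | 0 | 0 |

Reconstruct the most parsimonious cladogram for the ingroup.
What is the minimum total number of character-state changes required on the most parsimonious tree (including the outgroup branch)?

Character polarity is set by the outgroup: the derived state is whichever differs from the outgroup's state, so for compound eyes the derived state is '0', and for the remaining characters it is '1'.
compound eyes: derived state '0' in Cyanura, Ornithyx, and Stenyx only — synapomorphy for {Cyanura, Ornithyx, Stenyx}.
tarsal claw bifid: derived state '1' in Dromina only — an autapomorphy, so it tells us nothing about relationships among taxa.
Only Ornithyx and Stenyx show the derived state '1' for serrated mandibles, supporting them as a clade.
Most parsimonious ingroup topology: (((Stenyx,Ornithyx),Cyanura),Dromina).
Changes per character on this tree: compound eyes: 1; tarsal claw bifid: 1; serrated mandibles: 1.
Total = 3.

3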